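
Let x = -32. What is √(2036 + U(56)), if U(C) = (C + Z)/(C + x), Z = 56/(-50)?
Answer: √1834458/30 ≈ 45.147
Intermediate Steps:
Z = -28/25 (Z = 56*(-1/50) = -28/25 ≈ -1.1200)
U(C) = (-28/25 + C)/(-32 + C) (U(C) = (C - 28/25)/(C - 32) = (-28/25 + C)/(-32 + C))
√(2036 + U(56)) = √(2036 + (-28/25 + 56)/(-32 + 56)) = √(2036 + (1372/25)/24) = √(2036 + (1/24)*(1372/25)) = √(2036 + 343/150) = √(305743/150) = √1834458/30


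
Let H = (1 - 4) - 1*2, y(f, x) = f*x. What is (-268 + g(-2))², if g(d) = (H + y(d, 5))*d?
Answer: 56644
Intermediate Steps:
H = -5 (H = -3 - 2 = -5)
g(d) = d*(-5 + 5*d) (g(d) = (-5 + d*5)*d = (-5 + 5*d)*d = d*(-5 + 5*d))
(-268 + g(-2))² = (-268 + 5*(-2)*(-1 - 2))² = (-268 + 5*(-2)*(-3))² = (-268 + 30)² = (-238)² = 56644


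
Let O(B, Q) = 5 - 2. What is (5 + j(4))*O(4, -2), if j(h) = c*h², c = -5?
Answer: -225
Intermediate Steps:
j(h) = -5*h²
O(B, Q) = 3
(5 + j(4))*O(4, -2) = (5 - 5*4²)*3 = (5 - 5*16)*3 = (5 - 80)*3 = -75*3 = -225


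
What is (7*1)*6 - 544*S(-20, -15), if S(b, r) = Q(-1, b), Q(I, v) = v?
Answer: 10922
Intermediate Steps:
S(b, r) = b
(7*1)*6 - 544*S(-20, -15) = (7*1)*6 - 544*(-20) = 7*6 + 10880 = 42 + 10880 = 10922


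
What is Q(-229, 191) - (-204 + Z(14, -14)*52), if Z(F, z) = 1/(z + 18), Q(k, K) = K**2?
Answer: 36672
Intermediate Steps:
Z(F, z) = 1/(18 + z)
Q(-229, 191) - (-204 + Z(14, -14)*52) = 191**2 - (-204 + 52/(18 - 14)) = 36481 - (-204 + 52/4) = 36481 - (-204 + (1/4)*52) = 36481 - (-204 + 13) = 36481 - 1*(-191) = 36481 + 191 = 36672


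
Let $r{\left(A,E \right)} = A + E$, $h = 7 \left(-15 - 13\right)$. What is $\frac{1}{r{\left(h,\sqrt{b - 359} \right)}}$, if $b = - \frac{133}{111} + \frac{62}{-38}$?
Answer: $- \frac{413364}{81782443} - \frac{i \sqrt{1609375791}}{81782443} \approx -0.0050544 - 0.00049053 i$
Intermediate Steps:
$b = - \frac{5968}{2109}$ ($b = \left(-133\right) \frac{1}{111} + 62 \left(- \frac{1}{38}\right) = - \frac{133}{111} - \frac{31}{19} = - \frac{5968}{2109} \approx -2.8298$)
$h = -196$ ($h = 7 \left(-28\right) = -196$)
$\frac{1}{r{\left(h,\sqrt{b - 359} \right)}} = \frac{1}{-196 + \sqrt{- \frac{5968}{2109} - 359}} = \frac{1}{-196 + \sqrt{- \frac{763099}{2109}}} = \frac{1}{-196 + \frac{i \sqrt{1609375791}}{2109}}$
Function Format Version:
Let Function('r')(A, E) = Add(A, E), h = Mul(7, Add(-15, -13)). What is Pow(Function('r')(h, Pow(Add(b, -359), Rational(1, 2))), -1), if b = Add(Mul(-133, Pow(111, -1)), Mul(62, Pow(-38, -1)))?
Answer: Add(Rational(-413364, 81782443), Mul(Rational(-1, 81782443), I, Pow(1609375791, Rational(1, 2)))) ≈ Add(-0.0050544, Mul(-0.00049053, I))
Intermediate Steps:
b = Rational(-5968, 2109) (b = Add(Mul(-133, Rational(1, 111)), Mul(62, Rational(-1, 38))) = Add(Rational(-133, 111), Rational(-31, 19)) = Rational(-5968, 2109) ≈ -2.8298)
h = -196 (h = Mul(7, -28) = -196)
Pow(Function('r')(h, Pow(Add(b, -359), Rational(1, 2))), -1) = Pow(Add(-196, Pow(Add(Rational(-5968, 2109), -359), Rational(1, 2))), -1) = Pow(Add(-196, Pow(Rational(-763099, 2109), Rational(1, 2))), -1) = Pow(Add(-196, Mul(Rational(1, 2109), I, Pow(1609375791, Rational(1, 2)))), -1)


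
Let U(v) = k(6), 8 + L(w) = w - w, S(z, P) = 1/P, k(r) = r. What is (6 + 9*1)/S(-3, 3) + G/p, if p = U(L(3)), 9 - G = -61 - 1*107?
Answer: 149/2 ≈ 74.500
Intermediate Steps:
L(w) = -8 (L(w) = -8 + (w - w) = -8 + 0 = -8)
U(v) = 6
G = 177 (G = 9 - (-61 - 1*107) = 9 - (-61 - 107) = 9 - 1*(-168) = 9 + 168 = 177)
p = 6
(6 + 9*1)/S(-3, 3) + G/p = (6 + 9*1)/(1/3) + 177/6 = (6 + 9)/(⅓) + 177*(⅙) = 15*3 + 59/2 = 45 + 59/2 = 149/2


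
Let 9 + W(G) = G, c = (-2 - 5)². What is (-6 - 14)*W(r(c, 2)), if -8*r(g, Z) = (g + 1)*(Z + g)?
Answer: 6555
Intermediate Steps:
c = 49 (c = (-7)² = 49)
r(g, Z) = -(1 + g)*(Z + g)/8 (r(g, Z) = -(g + 1)*(Z + g)/8 = -(1 + g)*(Z + g)/8)
W(G) = -9 + G
(-6 - 14)*W(r(c, 2)) = (-6 - 14)*(-9 + (-⅛*2 - ⅛*49 - ⅛*49² - ⅛*2*49)) = -20*(-9 + (-¼ - 49/8 - ⅛*2401 - 49/4)) = -20*(-9 + (-¼ - 49/8 - 2401/8 - 49/4)) = -20*(-9 - 1275/4) = -20*(-1311/4) = 6555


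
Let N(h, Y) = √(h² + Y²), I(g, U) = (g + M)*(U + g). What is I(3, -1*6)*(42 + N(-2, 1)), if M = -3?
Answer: 0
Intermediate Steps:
I(g, U) = (-3 + g)*(U + g) (I(g, U) = (g - 3)*(U + g) = (-3 + g)*(U + g))
N(h, Y) = √(Y² + h²)
I(3, -1*6)*(42 + N(-2, 1)) = (3² - (-3)*6 - 3*3 - 1*6*3)*(42 + √(1² + (-2)²)) = (9 - 3*(-6) - 9 - 6*3)*(42 + √(1 + 4)) = (9 + 18 - 9 - 18)*(42 + √5) = 0*(42 + √5) = 0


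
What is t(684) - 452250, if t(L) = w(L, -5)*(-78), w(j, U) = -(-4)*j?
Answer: -665658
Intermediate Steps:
w(j, U) = 4*j
t(L) = -312*L (t(L) = (4*L)*(-78) = -312*L)
t(684) - 452250 = -312*684 - 452250 = -213408 - 452250 = -665658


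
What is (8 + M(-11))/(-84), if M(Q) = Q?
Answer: 1/28 ≈ 0.035714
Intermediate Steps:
(8 + M(-11))/(-84) = (8 - 11)/(-84) = -3*(-1/84) = 1/28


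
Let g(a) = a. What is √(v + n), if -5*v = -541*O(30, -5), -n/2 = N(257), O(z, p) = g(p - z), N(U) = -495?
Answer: I*√2797 ≈ 52.887*I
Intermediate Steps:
O(z, p) = p - z
n = 990 (n = -2*(-495) = 990)
v = -3787 (v = -(-541)*(-5 - 1*30)/5 = -(-541)*(-5 - 30)/5 = -(-541)*(-35)/5 = -⅕*18935 = -3787)
√(v + n) = √(-3787 + 990) = √(-2797) = I*√2797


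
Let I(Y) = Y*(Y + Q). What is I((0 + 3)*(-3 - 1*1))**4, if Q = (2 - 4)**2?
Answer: 84934656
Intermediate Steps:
Q = 4 (Q = (-2)**2 = 4)
I(Y) = Y*(4 + Y) (I(Y) = Y*(Y + 4) = Y*(4 + Y))
I((0 + 3)*(-3 - 1*1))**4 = (((0 + 3)*(-3 - 1*1))*(4 + (0 + 3)*(-3 - 1*1)))**4 = ((3*(-3 - 1))*(4 + 3*(-3 - 1)))**4 = ((3*(-4))*(4 + 3*(-4)))**4 = (-12*(4 - 12))**4 = (-12*(-8))**4 = 96**4 = 84934656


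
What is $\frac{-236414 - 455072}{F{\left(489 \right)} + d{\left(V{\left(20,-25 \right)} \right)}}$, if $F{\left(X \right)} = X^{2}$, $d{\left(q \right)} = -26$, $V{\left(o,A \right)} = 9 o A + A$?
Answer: $- \frac{691486}{239095} \approx -2.8921$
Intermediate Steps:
$V{\left(o,A \right)} = A + 9 A o$ ($V{\left(o,A \right)} = 9 A o + A = A + 9 A o$)
$\frac{-236414 - 455072}{F{\left(489 \right)} + d{\left(V{\left(20,-25 \right)} \right)}} = \frac{-236414 - 455072}{489^{2} - 26} = - \frac{691486}{239121 - 26} = - \frac{691486}{239095}$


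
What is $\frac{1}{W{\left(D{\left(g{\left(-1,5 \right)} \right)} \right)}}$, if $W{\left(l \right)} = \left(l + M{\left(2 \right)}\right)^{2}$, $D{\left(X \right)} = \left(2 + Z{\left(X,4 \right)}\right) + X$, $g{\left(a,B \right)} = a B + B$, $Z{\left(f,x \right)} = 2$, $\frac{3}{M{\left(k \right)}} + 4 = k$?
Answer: $\frac{4}{25} \approx 0.16$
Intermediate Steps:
$M{\left(k \right)} = \frac{3}{-4 + k}$
$g{\left(a,B \right)} = B + B a$ ($g{\left(a,B \right)} = B a + B = B + B a$)
$D{\left(X \right)} = 4 + X$ ($D{\left(X \right)} = \left(2 + 2\right) + X = 4 + X$)
$W{\left(l \right)} = \left(- \frac{3}{2} + l\right)^{2}$ ($W{\left(l \right)} = \left(l + \frac{3}{-4 + 2}\right)^{2} = \left(l + \frac{3}{-2}\right)^{2} = \left(l + 3 \left(- \frac{1}{2}\right)\right)^{2} = \left(l - \frac{3}{2}\right)^{2} = \left(- \frac{3}{2} + l\right)^{2}$)
$\frac{1}{W{\left(D{\left(g{\left(-1,5 \right)} \right)} \right)}} = \frac{1}{\frac{1}{4} \left(-3 + 2 \left(4 + 5 \left(1 - 1\right)\right)\right)^{2}} = \frac{1}{\frac{1}{4} \left(-3 + 2 \left(4 + 5 \cdot 0\right)\right)^{2}} = \frac{1}{\frac{1}{4} \left(-3 + 2 \left(4 + 0\right)\right)^{2}} = \frac{1}{\frac{1}{4} \left(-3 + 2 \cdot 4\right)^{2}} = \frac{1}{\frac{1}{4} \left(-3 + 8\right)^{2}} = \frac{1}{\frac{1}{4} \cdot 5^{2}} = \frac{1}{\frac{1}{4} \cdot 25} = \frac{1}{\frac{25}{4}} = \frac{4}{25}$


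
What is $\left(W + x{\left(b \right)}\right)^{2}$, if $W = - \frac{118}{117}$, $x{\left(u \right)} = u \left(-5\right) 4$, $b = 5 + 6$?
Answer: $\frac{668636164}{13689} \approx 48845.0$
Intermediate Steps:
$b = 11$
$x{\left(u \right)} = - 20 u$ ($x{\left(u \right)} = - 5 u 4 = - 20 u$)
$W = - \frac{118}{117}$ ($W = \left(-118\right) \frac{1}{117} = - \frac{118}{117} \approx -1.0085$)
$\left(W + x{\left(b \right)}\right)^{2} = \left(- \frac{118}{117} - 220\right)^{2} = \left(- \frac{25858}{117}\right)^{2} = \frac{668636164}{13689}$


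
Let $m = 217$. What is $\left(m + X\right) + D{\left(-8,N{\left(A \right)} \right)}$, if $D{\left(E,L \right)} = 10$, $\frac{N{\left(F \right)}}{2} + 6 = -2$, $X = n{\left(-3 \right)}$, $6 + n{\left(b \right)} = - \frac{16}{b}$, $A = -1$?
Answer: $\frac{679}{3} \approx 226.33$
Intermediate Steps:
$n{\left(b \right)} = -6 - \frac{16}{b}$
$X = - \frac{2}{3}$ ($X = -6 - \frac{16}{-3} = -6 - - \frac{16}{3} = -6 + \frac{16}{3} = - \frac{2}{3} \approx -0.66667$)
$N{\left(F \right)} = -16$ ($N{\left(F \right)} = -12 + 2 \left(-2\right) = -12 - 4 = -16$)
$\left(m + X\right) + D{\left(-8,N{\left(A \right)} \right)} = \left(217 - \frac{2}{3}\right) + 10 = \frac{649}{3} + 10 = \frac{679}{3}$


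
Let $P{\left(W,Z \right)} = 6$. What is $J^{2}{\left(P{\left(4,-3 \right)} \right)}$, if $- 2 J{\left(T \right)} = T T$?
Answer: $324$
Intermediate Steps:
$J{\left(T \right)} = - \frac{T^{2}}{2}$ ($J{\left(T \right)} = - \frac{T T}{2} = - \frac{T^{2}}{2}$)
$J^{2}{\left(P{\left(4,-3 \right)} \right)} = \left(- \frac{6^{2}}{2}\right)^{2} = \left(\left(- \frac{1}{2}\right) 36\right)^{2} = \left(-18\right)^{2} = 324$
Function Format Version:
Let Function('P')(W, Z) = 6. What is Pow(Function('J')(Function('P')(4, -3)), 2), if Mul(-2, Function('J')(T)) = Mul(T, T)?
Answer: 324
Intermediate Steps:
Function('J')(T) = Mul(Rational(-1, 2), Pow(T, 2)) (Function('J')(T) = Mul(Rational(-1, 2), Mul(T, T)) = Mul(Rational(-1, 2), Pow(T, 2)))
Pow(Function('J')(Function('P')(4, -3)), 2) = Pow(Mul(Rational(-1, 2), Pow(6, 2)), 2) = Pow(Mul(Rational(-1, 2), 36), 2) = Pow(-18, 2) = 324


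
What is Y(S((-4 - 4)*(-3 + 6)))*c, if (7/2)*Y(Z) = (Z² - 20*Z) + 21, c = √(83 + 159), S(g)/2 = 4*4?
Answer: 8910*√2/7 ≈ 1800.1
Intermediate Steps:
S(g) = 32 (S(g) = 2*(4*4) = 2*16 = 32)
c = 11*√2 (c = √242 = 11*√2 ≈ 15.556)
Y(Z) = 6 - 40*Z/7 + 2*Z²/7 (Y(Z) = 2*((Z² - 20*Z) + 21)/7 = 2*(21 + Z² - 20*Z)/7 = 6 - 40*Z/7 + 2*Z²/7)
Y(S((-4 - 4)*(-3 + 6)))*c = (6 - 40/7*32 + (2/7)*32²)*(11*√2) = (6 - 1280/7 + (2/7)*1024)*(11*√2) = (6 - 1280/7 + 2048/7)*(11*√2) = 810*(11*√2)/7 = 8910*√2/7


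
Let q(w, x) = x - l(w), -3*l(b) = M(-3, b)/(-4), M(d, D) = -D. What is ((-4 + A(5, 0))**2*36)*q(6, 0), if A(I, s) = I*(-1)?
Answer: 1458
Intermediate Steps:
l(b) = -b/12 (l(b) = -(-b)/(3*(-4)) = -(-b)*(-1)/(3*4) = -b/12)
q(w, x) = x + w/12 (q(w, x) = x - (-1)*w/12 = x + w/12)
A(I, s) = -I
((-4 + A(5, 0))**2*36)*q(6, 0) = ((-4 - 1*5)**2*36)*(0 + (1/12)*6) = ((-4 - 5)**2*36)*(0 + 1/2) = ((-9)**2*36)*(1/2) = (81*36)*(1/2) = 2916*(1/2) = 1458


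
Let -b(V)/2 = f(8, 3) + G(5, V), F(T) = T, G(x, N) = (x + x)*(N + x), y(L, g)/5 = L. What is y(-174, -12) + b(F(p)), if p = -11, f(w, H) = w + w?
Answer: -782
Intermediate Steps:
y(L, g) = 5*L
f(w, H) = 2*w
G(x, N) = 2*x*(N + x) (G(x, N) = (2*x)*(N + x) = 2*x*(N + x))
b(V) = -132 - 20*V (b(V) = -2*(2*8 + 2*5*(V + 5)) = -2*(16 + 2*5*(5 + V)) = -2*(16 + (50 + 10*V)) = -2*(66 + 10*V) = -132 - 20*V)
y(-174, -12) + b(F(p)) = 5*(-174) + (-132 - 20*(-11)) = -870 + (-132 + 220) = -870 + 88 = -782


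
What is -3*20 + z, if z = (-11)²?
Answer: 61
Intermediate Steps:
z = 121
-3*20 + z = -3*20 + 121 = -60 + 121 = 61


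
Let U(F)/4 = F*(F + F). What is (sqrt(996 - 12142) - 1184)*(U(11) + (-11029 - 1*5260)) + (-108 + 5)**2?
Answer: 18150673 - 15321*I*sqrt(11146) ≈ 1.8151e+7 - 1.6175e+6*I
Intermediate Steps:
U(F) = 8*F**2 (U(F) = 4*(F*(F + F)) = 4*(F*(2*F)) = 4*(2*F**2) = 8*F**2)
(sqrt(996 - 12142) - 1184)*(U(11) + (-11029 - 1*5260)) + (-108 + 5)**2 = (sqrt(996 - 12142) - 1184)*(8*11**2 + (-11029 - 1*5260)) + (-108 + 5)**2 = (sqrt(-11146) - 1184)*(8*121 + (-11029 - 5260)) + (-103)**2 = (I*sqrt(11146) - 1184)*(968 - 16289) + 10609 = (-1184 + I*sqrt(11146))*(-15321) + 10609 = (18140064 - 15321*I*sqrt(11146)) + 10609 = 18150673 - 15321*I*sqrt(11146)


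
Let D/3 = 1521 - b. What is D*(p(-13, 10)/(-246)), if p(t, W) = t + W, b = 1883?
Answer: -543/41 ≈ -13.244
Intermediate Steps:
p(t, W) = W + t
D = -1086 (D = 3*(1521 - 1*1883) = 3*(1521 - 1883) = 3*(-362) = -1086)
D*(p(-13, 10)/(-246)) = -1086*(10 - 13)/(-246) = -(-3258)*(-1)/246 = -1086*1/82 = -543/41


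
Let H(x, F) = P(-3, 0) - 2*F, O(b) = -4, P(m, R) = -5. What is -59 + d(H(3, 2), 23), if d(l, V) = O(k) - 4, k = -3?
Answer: -67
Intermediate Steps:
H(x, F) = -5 - 2*F
d(l, V) = -8 (d(l, V) = -4 - 4 = -8)
-59 + d(H(3, 2), 23) = -59 - 8 = -67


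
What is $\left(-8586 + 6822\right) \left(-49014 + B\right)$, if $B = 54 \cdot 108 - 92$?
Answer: $76335336$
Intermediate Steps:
$B = 5740$ ($B = 5832 - 92 = 5740$)
$\left(-8586 + 6822\right) \left(-49014 + B\right) = \left(-8586 + 6822\right) \left(-49014 + 5740\right) = \left(-1764\right) \left(-43274\right) = 76335336$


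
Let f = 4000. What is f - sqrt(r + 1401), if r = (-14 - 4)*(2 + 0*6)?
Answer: 4000 - sqrt(1365) ≈ 3963.1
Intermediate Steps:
r = -36 (r = -18*(2 + 0) = -18*2 = -36)
f - sqrt(r + 1401) = 4000 - sqrt(-36 + 1401) = 4000 - sqrt(1365)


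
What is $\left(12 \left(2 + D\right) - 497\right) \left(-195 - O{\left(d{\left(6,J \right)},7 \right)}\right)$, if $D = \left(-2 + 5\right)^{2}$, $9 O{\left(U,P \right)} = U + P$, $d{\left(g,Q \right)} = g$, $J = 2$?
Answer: $\frac{645320}{9} \approx 71702.0$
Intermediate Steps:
$O{\left(U,P \right)} = \frac{P}{9} + \frac{U}{9}$ ($O{\left(U,P \right)} = \frac{U + P}{9} = \frac{P + U}{9} = \frac{P}{9} + \frac{U}{9}$)
$D = 9$ ($D = 3^{2} = 9$)
$\left(12 \left(2 + D\right) - 497\right) \left(-195 - O{\left(d{\left(6,J \right)},7 \right)}\right) = \left(12 \left(2 + 9\right) - 497\right) \left(-195 - \left(\frac{1}{9} \cdot 7 + \frac{1}{9} \cdot 6\right)\right) = \left(12 \cdot 11 - 497\right) \left(-195 - \left(\frac{7}{9} + \frac{2}{3}\right)\right) = \left(132 - 497\right) \left(-195 - \frac{13}{9}\right) = - 365 \left(-195 - \frac{13}{9}\right) = \left(-365\right) \left(- \frac{1768}{9}\right) = \frac{645320}{9}$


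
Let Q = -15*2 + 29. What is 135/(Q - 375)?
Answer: -135/376 ≈ -0.35904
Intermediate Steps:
Q = -1 (Q = -30 + 29 = -1)
135/(Q - 375) = 135/(-1 - 375) = 135/(-376) = -1/376*135 = -135/376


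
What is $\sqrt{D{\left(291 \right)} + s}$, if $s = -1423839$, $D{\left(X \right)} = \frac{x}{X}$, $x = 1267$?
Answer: $\frac{i \sqrt{120571741662}}{291} \approx 1193.2 i$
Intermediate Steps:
$D{\left(X \right)} = \frac{1267}{X}$
$\sqrt{D{\left(291 \right)} + s} = \sqrt{\frac{1267}{291} - 1423839} = \sqrt{- \frac{414335882}{291}} = \frac{i \sqrt{120571741662}}{291}$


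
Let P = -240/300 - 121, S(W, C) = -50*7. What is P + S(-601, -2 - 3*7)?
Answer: -2359/5 ≈ -471.80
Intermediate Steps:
S(W, C) = -350
P = -609/5 (P = -240*1/300 - 121 = -4/5 - 121 = -609/5 ≈ -121.80)
P + S(-601, -2 - 3*7) = -609/5 - 350 = -2359/5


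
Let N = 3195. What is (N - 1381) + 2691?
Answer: 4505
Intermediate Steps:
(N - 1381) + 2691 = (3195 - 1381) + 2691 = 1814 + 2691 = 4505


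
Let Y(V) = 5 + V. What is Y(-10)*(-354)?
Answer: 1770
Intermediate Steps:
Y(-10)*(-354) = (5 - 10)*(-354) = -5*(-354) = 1770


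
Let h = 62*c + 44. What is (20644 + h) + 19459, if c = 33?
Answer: 42193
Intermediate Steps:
h = 2090 (h = 62*33 + 44 = 2046 + 44 = 2090)
(20644 + h) + 19459 = (20644 + 2090) + 19459 = 22734 + 19459 = 42193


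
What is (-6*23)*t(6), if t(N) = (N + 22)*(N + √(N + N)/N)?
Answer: -23184 - 1288*√3 ≈ -25415.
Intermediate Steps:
t(N) = (22 + N)*(N + √2/√N) (t(N) = (22 + N)*(N + √(2*N)/N) = (22 + N)*(N + (√2*√N)/N) = (22 + N)*(N + √2/√N))
(-6*23)*t(6) = (-6*23)*(6² + 22*6 + √2*√6 + 22*√2/√6) = -138*(36 + 132 + 2*√3 + 22*√2*(√6/6)) = -138*(36 + 132 + 2*√3 + 22*√3/3) = -138*(168 + 28*√3/3) = -23184 - 1288*√3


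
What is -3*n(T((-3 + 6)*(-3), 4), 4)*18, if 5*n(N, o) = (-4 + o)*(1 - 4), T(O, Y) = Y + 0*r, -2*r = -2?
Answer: 0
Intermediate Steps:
r = 1 (r = -1/2*(-2) = 1)
T(O, Y) = Y (T(O, Y) = Y + 0*1 = Y + 0 = Y)
n(N, o) = 12/5 - 3*o/5 (n(N, o) = ((-4 + o)*(1 - 4))/5 = ((-4 + o)*(-3))/5 = (12 - 3*o)/5 = 12/5 - 3*o/5)
-3*n(T((-3 + 6)*(-3), 4), 4)*18 = -3*(12/5 - 3/5*4)*18 = -3*(12/5 - 12/5)*18 = -3*0*18 = 0*18 = 0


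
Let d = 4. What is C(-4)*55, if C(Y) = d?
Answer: 220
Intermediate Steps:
C(Y) = 4
C(-4)*55 = 4*55 = 220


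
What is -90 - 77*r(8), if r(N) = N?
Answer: -706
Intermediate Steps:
-90 - 77*r(8) = -90 - 77*8 = -90 - 616 = -706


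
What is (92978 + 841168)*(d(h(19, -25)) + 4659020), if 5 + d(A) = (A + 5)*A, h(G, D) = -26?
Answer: 4352710269906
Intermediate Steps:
d(A) = -5 + A*(5 + A) (d(A) = -5 + (A + 5)*A = -5 + (5 + A)*A = -5 + A*(5 + A))
(92978 + 841168)*(d(h(19, -25)) + 4659020) = (92978 + 841168)*((-5 + (-26)² + 5*(-26)) + 4659020) = 934146*((-5 + 676 - 130) + 4659020) = 934146*(541 + 4659020) = 934146*4659561 = 4352710269906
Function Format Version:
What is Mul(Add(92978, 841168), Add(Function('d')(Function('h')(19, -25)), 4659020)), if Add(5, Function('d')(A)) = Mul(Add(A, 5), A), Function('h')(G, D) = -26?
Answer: 4352710269906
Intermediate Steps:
Function('d')(A) = Add(-5, Mul(A, Add(5, A))) (Function('d')(A) = Add(-5, Mul(Add(A, 5), A)) = Add(-5, Mul(Add(5, A), A)) = Add(-5, Mul(A, Add(5, A))))
Mul(Add(92978, 841168), Add(Function('d')(Function('h')(19, -25)), 4659020)) = Mul(Add(92978, 841168), Add(Add(-5, Pow(-26, 2), Mul(5, -26)), 4659020)) = Mul(934146, Add(Add(-5, 676, -130), 4659020)) = Mul(934146, Add(541, 4659020)) = Mul(934146, 4659561) = 4352710269906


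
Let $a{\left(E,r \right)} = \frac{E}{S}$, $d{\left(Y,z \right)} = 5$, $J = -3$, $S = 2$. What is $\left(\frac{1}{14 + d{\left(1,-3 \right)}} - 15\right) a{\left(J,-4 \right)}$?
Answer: $\frac{426}{19} \approx 22.421$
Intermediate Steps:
$a{\left(E,r \right)} = \frac{E}{2}$
$\left(\frac{1}{14 + d{\left(1,-3 \right)}} - 15\right) a{\left(J,-4 \right)} = \left(\frac{1}{14 + 5} - 15\right) \frac{1}{2} \left(-3\right) = \left(\frac{1}{19} - 15\right) \left(- \frac{3}{2}\right) = \left(- \frac{284}{19}\right) \left(- \frac{3}{2}\right) = \frac{426}{19}$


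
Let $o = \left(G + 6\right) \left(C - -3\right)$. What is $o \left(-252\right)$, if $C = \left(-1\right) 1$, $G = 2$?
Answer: $-4032$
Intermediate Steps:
$C = -1$
$o = 16$ ($o = \left(2 + 6\right) \left(-1 - -3\right) = 8 \left(-1 + 3\right) = 8 \cdot 2 = 16$)
$o \left(-252\right) = 16 \left(-252\right) = -4032$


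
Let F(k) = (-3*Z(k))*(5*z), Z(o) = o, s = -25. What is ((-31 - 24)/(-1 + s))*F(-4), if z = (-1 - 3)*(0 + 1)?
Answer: -6600/13 ≈ -507.69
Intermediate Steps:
z = -4 (z = -4*1 = -4)
F(k) = 60*k (F(k) = (-3*k)*(5*(-4)) = -3*k*(-20) = 60*k)
((-31 - 24)/(-1 + s))*F(-4) = ((-31 - 24)/(-1 - 25))*(60*(-4)) = -55/(-26)*(-240) = -55*(-1/26)*(-240) = (55/26)*(-240) = -6600/13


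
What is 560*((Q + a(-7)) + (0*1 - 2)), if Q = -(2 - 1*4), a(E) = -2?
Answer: -1120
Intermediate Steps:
Q = 2 (Q = -(2 - 4) = -1*(-2) = 2)
560*((Q + a(-7)) + (0*1 - 2)) = 560*((2 - 2) + (0*1 - 2)) = 560*(0 + (0 - 2)) = 560*(0 - 2) = 560*(-2) = -1120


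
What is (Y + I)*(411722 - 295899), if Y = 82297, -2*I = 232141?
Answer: -7823496181/2 ≈ -3.9117e+9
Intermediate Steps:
I = -232141/2 (I = -½*232141 = -232141/2 ≈ -1.1607e+5)
(Y + I)*(411722 - 295899) = (82297 - 232141/2)*(411722 - 295899) = -67547/2*115823 = -7823496181/2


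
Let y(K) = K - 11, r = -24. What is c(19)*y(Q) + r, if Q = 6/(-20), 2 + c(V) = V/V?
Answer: -127/10 ≈ -12.700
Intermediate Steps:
c(V) = -1 (c(V) = -2 + V/V = -2 + 1 = -1)
Q = -3/10 (Q = 6*(-1/20) = -3/10 ≈ -0.30000)
y(K) = -11 + K
c(19)*y(Q) + r = -(-11 - 3/10) - 24 = -1*(-113/10) - 24 = 113/10 - 24 = -127/10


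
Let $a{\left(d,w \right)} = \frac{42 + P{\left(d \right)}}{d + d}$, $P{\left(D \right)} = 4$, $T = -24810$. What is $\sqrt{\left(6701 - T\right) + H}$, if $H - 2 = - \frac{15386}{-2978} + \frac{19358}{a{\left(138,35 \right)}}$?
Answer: $\frac{\sqrt{327393758858}}{1489} \approx 384.27$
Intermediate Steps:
$a{\left(d,w \right)} = \frac{23}{d}$ ($a{\left(d,w \right)} = \frac{42 + 4}{d + d} = \frac{46}{2 d} = 46 \frac{1}{2 d} = \frac{23}{d}$)
$H = \frac{172955043}{1489}$ ($H = 2 + \left(- \frac{15386}{-2978} + \frac{19358}{23 \cdot \frac{1}{138}}\right) = 2 - \left(- \frac{7693}{1489} - \frac{19358}{23 \cdot \frac{1}{138}}\right) = 2 + \left(\frac{7693}{1489} + 19358 \frac{1}{\frac{1}{6}}\right) = 2 + \left(\frac{7693}{1489} + 19358 \cdot 6\right) = 2 + \left(\frac{7693}{1489} + 116148\right) = 2 + \frac{172952065}{1489} = \frac{172955043}{1489} \approx 1.1616 \cdot 10^{5}$)
$\sqrt{\left(6701 - T\right) + H} = \sqrt{\left(6701 - -24810\right) + \frac{172955043}{1489}} = \sqrt{\left(6701 + 24810\right) + \frac{172955043}{1489}} = \sqrt{31511 + \frac{172955043}{1489}} = \sqrt{\frac{219874922}{1489}} = \frac{\sqrt{327393758858}}{1489}$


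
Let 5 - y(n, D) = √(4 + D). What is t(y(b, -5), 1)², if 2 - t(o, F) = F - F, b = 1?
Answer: 4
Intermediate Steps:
y(n, D) = 5 - √(4 + D)
t(o, F) = 2 (t(o, F) = 2 - (F - F) = 2 - 1*0 = 2 + 0 = 2)
t(y(b, -5), 1)² = 2² = 4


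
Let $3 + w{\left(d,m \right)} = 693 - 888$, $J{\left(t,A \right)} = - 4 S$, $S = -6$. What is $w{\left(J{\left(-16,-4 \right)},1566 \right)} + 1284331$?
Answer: $1284133$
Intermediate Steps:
$J{\left(t,A \right)} = 24$ ($J{\left(t,A \right)} = \left(-4\right) \left(-6\right) = 24$)
$w{\left(d,m \right)} = -198$ ($w{\left(d,m \right)} = -3 + \left(693 - 888\right) = -3 - 195 = -198$)
$w{\left(J{\left(-16,-4 \right)},1566 \right)} + 1284331 = -198 + 1284331 = 1284133$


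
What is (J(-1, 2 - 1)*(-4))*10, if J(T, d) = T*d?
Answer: 40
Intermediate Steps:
(J(-1, 2 - 1)*(-4))*10 = (-(2 - 1)*(-4))*10 = (-1*1*(-4))*10 = -1*(-4)*10 = 4*10 = 40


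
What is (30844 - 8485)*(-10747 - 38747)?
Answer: -1106636346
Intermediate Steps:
(30844 - 8485)*(-10747 - 38747) = 22359*(-49494) = -1106636346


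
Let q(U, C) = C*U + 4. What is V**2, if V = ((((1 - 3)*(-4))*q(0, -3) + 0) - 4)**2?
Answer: 614656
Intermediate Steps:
q(U, C) = 4 + C*U
V = 784 (V = ((((1 - 3)*(-4))*(4 - 3*0) + 0) - 4)**2 = (((-2*(-4))*(4 + 0) + 0) - 4)**2 = ((8*4 + 0) - 4)**2 = ((32 + 0) - 4)**2 = (32 - 4)**2 = 28**2 = 784)
V**2 = 784**2 = 614656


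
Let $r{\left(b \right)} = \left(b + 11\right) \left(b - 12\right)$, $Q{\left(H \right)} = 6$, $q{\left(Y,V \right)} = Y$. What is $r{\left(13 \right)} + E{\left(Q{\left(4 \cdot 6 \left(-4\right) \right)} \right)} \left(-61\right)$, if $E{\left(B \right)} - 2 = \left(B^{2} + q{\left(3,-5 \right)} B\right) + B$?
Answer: $-3758$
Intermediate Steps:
$E{\left(B \right)} = 2 + B^{2} + 4 B$ ($E{\left(B \right)} = 2 + \left(\left(B^{2} + 3 B\right) + B\right) = 2 + \left(B^{2} + 4 B\right) = 2 + B^{2} + 4 B$)
$r{\left(b \right)} = \left(-12 + b\right) \left(11 + b\right)$ ($r{\left(b \right)} = \left(11 + b\right) \left(-12 + b\right) = \left(-12 + b\right) \left(11 + b\right)$)
$r{\left(13 \right)} + E{\left(Q{\left(4 \cdot 6 \left(-4\right) \right)} \right)} \left(-61\right) = \left(-132 + 13^{2} - 13\right) + \left(2 + 6^{2} + 4 \cdot 6\right) \left(-61\right) = \left(-132 + 169 - 13\right) + \left(2 + 36 + 24\right) \left(-61\right) = 24 + 62 \left(-61\right) = 24 - 3782 = -3758$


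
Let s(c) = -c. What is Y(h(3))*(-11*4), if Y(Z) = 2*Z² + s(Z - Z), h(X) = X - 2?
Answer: -88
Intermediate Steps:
h(X) = -2 + X
Y(Z) = 2*Z² (Y(Z) = 2*Z² - (Z - Z) = 2*Z² - 1*0 = 2*Z² + 0 = 2*Z²)
Y(h(3))*(-11*4) = (2*(-2 + 3)²)*(-11*4) = (2*1²)*(-44) = (2*1)*(-44) = 2*(-44) = -88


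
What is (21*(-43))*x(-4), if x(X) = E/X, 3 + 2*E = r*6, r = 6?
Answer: 29799/8 ≈ 3724.9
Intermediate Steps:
E = 33/2 (E = -3/2 + (6*6)/2 = -3/2 + (½)*36 = -3/2 + 18 = 33/2 ≈ 16.500)
x(X) = 33/(2*X)
(21*(-43))*x(-4) = (21*(-43))*((33/2)/(-4)) = -29799*(-1)/(2*4) = -903*(-33/8) = 29799/8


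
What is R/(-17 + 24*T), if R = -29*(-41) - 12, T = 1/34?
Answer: -20009/277 ≈ -72.235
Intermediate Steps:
T = 1/34 ≈ 0.029412
R = 1177 (R = 1189 - 12 = 1177)
R/(-17 + 24*T) = 1177/(-17 + 24*(1/34)) = 1177/(-17 + 12/17) = 1177/(-277/17) = 1177*(-17/277) = -20009/277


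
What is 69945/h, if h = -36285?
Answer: -4663/2419 ≈ -1.9277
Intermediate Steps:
69945/h = 69945/(-36285) = 69945*(-1/36285) = -4663/2419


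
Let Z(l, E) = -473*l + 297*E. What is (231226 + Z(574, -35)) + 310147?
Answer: 259476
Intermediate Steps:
(231226 + Z(574, -35)) + 310147 = (231226 + (-473*574 + 297*(-35))) + 310147 = (231226 + (-271502 - 10395)) + 310147 = (231226 - 281897) + 310147 = -50671 + 310147 = 259476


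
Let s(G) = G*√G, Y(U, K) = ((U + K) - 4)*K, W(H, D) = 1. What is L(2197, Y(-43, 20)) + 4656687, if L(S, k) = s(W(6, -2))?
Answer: 4656688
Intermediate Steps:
Y(U, K) = K*(-4 + K + U) (Y(U, K) = ((K + U) - 4)*K = (-4 + K + U)*K = K*(-4 + K + U))
s(G) = G^(3/2)
L(S, k) = 1 (L(S, k) = 1^(3/2) = 1)
L(2197, Y(-43, 20)) + 4656687 = 1 + 4656687 = 4656688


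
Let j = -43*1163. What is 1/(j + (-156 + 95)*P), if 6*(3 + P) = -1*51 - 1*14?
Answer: -6/294991 ≈ -2.0340e-5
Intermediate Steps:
j = -50009
P = -83/6 (P = -3 + (-1*51 - 1*14)/6 = -3 + (-51 - 14)/6 = -3 + (⅙)*(-65) = -3 - 65/6 = -83/6 ≈ -13.833)
1/(j + (-156 + 95)*P) = 1/(-50009 + (-156 + 95)*(-83/6)) = 1/(-50009 - 61*(-83/6)) = 1/(-50009 + 5063/6) = 1/(-294991/6) = -6/294991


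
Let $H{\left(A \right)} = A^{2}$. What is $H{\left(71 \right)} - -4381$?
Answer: $9422$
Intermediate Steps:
$H{\left(71 \right)} - -4381 = 71^{2} - -4381 = 5041 + 4381 = 9422$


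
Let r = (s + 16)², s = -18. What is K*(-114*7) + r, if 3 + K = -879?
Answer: 703840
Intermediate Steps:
K = -882 (K = -3 - 879 = -882)
r = 4 (r = (-18 + 16)² = (-2)² = 4)
K*(-114*7) + r = -(-100548)*7 + 4 = -882*(-798) + 4 = 703836 + 4 = 703840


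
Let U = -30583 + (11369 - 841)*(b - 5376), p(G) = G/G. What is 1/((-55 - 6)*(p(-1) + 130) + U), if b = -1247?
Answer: -1/69765518 ≈ -1.4334e-8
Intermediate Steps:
p(G) = 1
U = -69757527 (U = -30583 + (11369 - 841)*(-1247 - 5376) = -30583 + 10528*(-6623) = -30583 - 69726944 = -69757527)
1/((-55 - 6)*(p(-1) + 130) + U) = 1/((-55 - 6)*(1 + 130) - 69757527) = 1/(-61*131 - 69757527) = 1/(-7991 - 69757527) = 1/(-69765518) = -1/69765518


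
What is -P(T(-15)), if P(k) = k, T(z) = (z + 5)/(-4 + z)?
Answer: -10/19 ≈ -0.52632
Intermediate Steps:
T(z) = (5 + z)/(-4 + z)
-P(T(-15)) = -(5 - 15)/(-4 - 15) = -(-10)/(-19) = -(-1)*(-10)/19 = -1*10/19 = -10/19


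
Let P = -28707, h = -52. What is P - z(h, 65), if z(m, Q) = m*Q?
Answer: -25327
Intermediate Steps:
z(m, Q) = Q*m
P - z(h, 65) = -28707 - 65*(-52) = -28707 - 1*(-3380) = -28707 + 3380 = -25327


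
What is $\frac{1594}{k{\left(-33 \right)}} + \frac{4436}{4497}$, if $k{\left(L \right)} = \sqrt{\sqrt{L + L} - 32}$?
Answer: $\frac{4436}{4497} + \frac{1594}{\sqrt{-32 + i \sqrt{66}}} \approx 35.384 - 275.28 i$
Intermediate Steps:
$k{\left(L \right)} = \sqrt{-32 + \sqrt{2} \sqrt{L}}$ ($k{\left(L \right)} = \sqrt{\sqrt{2 L} - 32} = \sqrt{\sqrt{2} \sqrt{L} - 32} = \sqrt{-32 + \sqrt{2} \sqrt{L}}$)
$\frac{1594}{k{\left(-33 \right)}} + \frac{4436}{4497} = \frac{1594}{\sqrt{-32 + \sqrt{2} \sqrt{-33}}} + \frac{4436}{4497} = \frac{1594}{\sqrt{-32 + \sqrt{2} i \sqrt{33}}} + 4436 \cdot \frac{1}{4497} = \frac{1594}{\sqrt{-32 + i \sqrt{66}}} + \frac{4436}{4497} = \frac{4436}{4497} + \frac{1594}{\sqrt{-32 + i \sqrt{66}}}$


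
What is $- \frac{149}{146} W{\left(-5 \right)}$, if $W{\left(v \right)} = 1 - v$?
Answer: $- \frac{447}{73} \approx -6.1233$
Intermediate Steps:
$- \frac{149}{146} W{\left(-5 \right)} = - \frac{149}{146} \left(1 - -5\right) = \left(-149\right) \frac{1}{146} \left(1 + 5\right) = \left(- \frac{149}{146}\right) 6 = - \frac{447}{73}$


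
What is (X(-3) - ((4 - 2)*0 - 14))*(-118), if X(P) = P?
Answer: -1298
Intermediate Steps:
(X(-3) - ((4 - 2)*0 - 14))*(-118) = (-3 - ((4 - 2)*0 - 14))*(-118) = (-3 - (2*0 - 14))*(-118) = (-3 - (0 - 14))*(-118) = (-3 - 1*(-14))*(-118) = (-3 + 14)*(-118) = 11*(-118) = -1298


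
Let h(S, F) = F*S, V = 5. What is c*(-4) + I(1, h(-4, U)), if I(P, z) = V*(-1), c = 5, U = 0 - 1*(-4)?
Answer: -25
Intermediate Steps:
U = 4 (U = 0 + 4 = 4)
I(P, z) = -5 (I(P, z) = 5*(-1) = -5)
c*(-4) + I(1, h(-4, U)) = 5*(-4) - 5 = -20 - 5 = -25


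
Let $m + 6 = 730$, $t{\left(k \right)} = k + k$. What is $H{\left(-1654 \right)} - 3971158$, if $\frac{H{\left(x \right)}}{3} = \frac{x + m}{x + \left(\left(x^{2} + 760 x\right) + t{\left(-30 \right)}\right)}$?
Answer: $- \frac{2932624732393}{738481} \approx -3.9712 \cdot 10^{6}$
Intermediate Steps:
$t{\left(k \right)} = 2 k$
$m = 724$ ($m = -6 + 730 = 724$)
$H{\left(x \right)} = \frac{3 \left(724 + x\right)}{-60 + x^{2} + 761 x}$ ($H{\left(x \right)} = 3 \frac{x + 724}{x + \left(\left(x^{2} + 760 x\right) + 2 \left(-30\right)\right)} = 3 \frac{724 + x}{x - \left(60 - x^{2} - 760 x\right)} = 3 \frac{724 + x}{x + \left(-60 + x^{2} + 760 x\right)} = 3 \frac{724 + x}{-60 + x^{2} + 761 x} = \frac{3 \left(724 + x\right)}{-60 + x^{2} + 761 x}$)
$H{\left(-1654 \right)} - 3971158 = \frac{3 \left(724 - 1654\right)}{-60 + \left(-1654\right)^{2} + 761 \left(-1654\right)} - 3971158 = 3 \frac{1}{-60 + 2735716 - 1258694} \left(-930\right) - 3971158 = 3 \cdot \frac{1}{1476962} \left(-930\right) - 3971158 = - \frac{1395}{738481} - 3971158 = - \frac{2932624732393}{738481}$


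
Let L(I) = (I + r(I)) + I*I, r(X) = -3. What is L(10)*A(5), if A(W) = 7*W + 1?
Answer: 3852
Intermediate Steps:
A(W) = 1 + 7*W
L(I) = -3 + I + I**2 (L(I) = (I - 3) + I*I = (-3 + I) + I**2 = -3 + I + I**2)
L(10)*A(5) = (-3 + 10 + 10**2)*(1 + 7*5) = (-3 + 10 + 100)*(1 + 35) = 107*36 = 3852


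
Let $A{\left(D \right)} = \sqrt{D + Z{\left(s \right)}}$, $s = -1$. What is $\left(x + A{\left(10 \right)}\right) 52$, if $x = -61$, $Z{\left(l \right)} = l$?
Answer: $-3016$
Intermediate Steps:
$A{\left(D \right)} = \sqrt{-1 + D}$ ($A{\left(D \right)} = \sqrt{D - 1} = \sqrt{-1 + D}$)
$\left(x + A{\left(10 \right)}\right) 52 = \left(-61 + \sqrt{-1 + 10}\right) 52 = \left(-61 + \sqrt{9}\right) 52 = \left(-61 + 3\right) 52 = \left(-58\right) 52 = -3016$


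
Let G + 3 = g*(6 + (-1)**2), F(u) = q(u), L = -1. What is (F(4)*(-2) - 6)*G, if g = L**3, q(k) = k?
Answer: 140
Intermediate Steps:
F(u) = u
g = -1 (g = (-1)**3 = -1)
G = -10 (G = -3 - (6 + (-1)**2) = -3 - (6 + 1) = -3 - 1*7 = -3 - 7 = -10)
(F(4)*(-2) - 6)*G = (4*(-2) - 6)*(-10) = (-8 - 6)*(-10) = -14*(-10) = 140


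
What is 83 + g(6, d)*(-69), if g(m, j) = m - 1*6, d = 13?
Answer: 83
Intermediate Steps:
g(m, j) = -6 + m (g(m, j) = m - 6 = -6 + m)
83 + g(6, d)*(-69) = 83 + (-6 + 6)*(-69) = 83 + 0*(-69) = 83 + 0 = 83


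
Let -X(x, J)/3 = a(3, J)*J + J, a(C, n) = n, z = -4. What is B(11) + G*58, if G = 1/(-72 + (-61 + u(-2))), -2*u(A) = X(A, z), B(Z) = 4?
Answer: 402/115 ≈ 3.4957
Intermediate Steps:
X(x, J) = -3*J - 3*J² (X(x, J) = -3*(J*J + J) = -3*(J² + J) = -3*(J + J²) = -3*J - 3*J²)
u(A) = 18 (u(A) = -(-3)*(-4)*(1 - 4)/2 = -(-3)*(-4)*(-3)/2 = -½*(-36) = 18)
G = -1/115 (G = 1/(-72 + (-61 + 18)) = 1/(-72 - 43) = 1/(-115) = -1/115 ≈ -0.0086956)
B(11) + G*58 = 4 - 1/115*58 = 4 - 58/115 = 402/115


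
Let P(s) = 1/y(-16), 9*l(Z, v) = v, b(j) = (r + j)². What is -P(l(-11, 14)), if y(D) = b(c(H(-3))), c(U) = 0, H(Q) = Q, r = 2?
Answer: -¼ ≈ -0.25000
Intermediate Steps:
b(j) = (2 + j)²
l(Z, v) = v/9
y(D) = 4 (y(D) = (2 + 0)² = 2² = 4)
P(s) = ¼ (P(s) = 1/4 = ¼)
-P(l(-11, 14)) = -1*¼ = -¼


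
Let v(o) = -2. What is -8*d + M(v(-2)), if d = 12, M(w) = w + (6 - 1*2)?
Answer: -94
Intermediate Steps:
M(w) = 4 + w (M(w) = w + (6 - 2) = w + 4 = 4 + w)
-8*d + M(v(-2)) = -8*12 + (4 - 2) = -96 + 2 = -94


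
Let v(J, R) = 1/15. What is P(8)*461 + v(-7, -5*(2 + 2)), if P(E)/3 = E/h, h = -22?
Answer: -82969/165 ≈ -502.84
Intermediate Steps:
P(E) = -3*E/22 (P(E) = 3*(E/(-22)) = 3*(E*(-1/22)) = 3*(-E/22) = -3*E/22)
v(J, R) = 1/15
P(8)*461 + v(-7, -5*(2 + 2)) = -3/22*8*461 + 1/15 = -12/11*461 + 1/15 = -5532/11 + 1/15 = -82969/165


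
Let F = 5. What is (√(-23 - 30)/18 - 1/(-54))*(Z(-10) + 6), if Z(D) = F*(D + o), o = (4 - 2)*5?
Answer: ⅑ + I*√53/3 ≈ 0.11111 + 2.4267*I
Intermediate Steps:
o = 10 (o = 2*5 = 10)
Z(D) = 50 + 5*D (Z(D) = 5*(D + 10) = 5*(10 + D) = 50 + 5*D)
(√(-23 - 30)/18 - 1/(-54))*(Z(-10) + 6) = (√(-23 - 30)/18 - 1/(-54))*((50 + 5*(-10)) + 6) = (√(-53)*(1/18) - 1*(-1/54))*((50 - 50) + 6) = ((I*√53)*(1/18) + 1/54)*(0 + 6) = (I*√53/18 + 1/54)*6 = (1/54 + I*√53/18)*6 = ⅑ + I*√53/3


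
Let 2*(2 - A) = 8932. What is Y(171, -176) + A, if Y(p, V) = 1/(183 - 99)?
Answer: -374975/84 ≈ -4464.0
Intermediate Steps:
A = -4464 (A = 2 - 1/2*8932 = 2 - 4466 = -4464)
Y(p, V) = 1/84
Y(171, -176) + A = 1/84 - 4464 = -374975/84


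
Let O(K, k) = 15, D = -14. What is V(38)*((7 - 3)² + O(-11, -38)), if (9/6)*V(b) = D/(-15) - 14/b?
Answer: 9982/855 ≈ 11.675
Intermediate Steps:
V(b) = 28/45 - 28/(3*b) (V(b) = 2*(-14/(-15) - 14/b)/3 = 2*(-14*(-1/15) - 14/b)/3 = 2*(14/15 - 14/b)/3 = 28/45 - 28/(3*b))
V(38)*((7 - 3)² + O(-11, -38)) = ((28/45)*(-15 + 38)/38)*((7 - 3)² + 15) = ((28/45)*(1/38)*23)*(4² + 15) = 322*(16 + 15)/855 = (322/855)*31 = 9982/855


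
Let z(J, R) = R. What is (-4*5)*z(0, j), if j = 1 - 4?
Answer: 60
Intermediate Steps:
j = -3
(-4*5)*z(0, j) = -4*5*(-3) = -20*(-3) = 60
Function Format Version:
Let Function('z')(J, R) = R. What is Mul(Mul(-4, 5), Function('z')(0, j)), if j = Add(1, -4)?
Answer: 60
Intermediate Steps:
j = -3
Mul(Mul(-4, 5), Function('z')(0, j)) = Mul(Mul(-4, 5), -3) = Mul(-20, -3) = 60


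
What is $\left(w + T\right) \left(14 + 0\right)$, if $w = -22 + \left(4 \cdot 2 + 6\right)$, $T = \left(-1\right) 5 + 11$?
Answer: $-28$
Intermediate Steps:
$T = 6$ ($T = -5 + 11 = 6$)
$w = -8$ ($w = -22 + \left(8 + 6\right) = -22 + 14 = -8$)
$\left(w + T\right) \left(14 + 0\right) = \left(-8 + 6\right) \left(14 + 0\right) = \left(-2\right) 14 = -28$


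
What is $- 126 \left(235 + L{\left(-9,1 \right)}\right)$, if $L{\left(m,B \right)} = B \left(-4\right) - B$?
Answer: $-28980$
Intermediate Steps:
$L{\left(m,B \right)} = - 5 B$ ($L{\left(m,B \right)} = - 4 B - B = - 5 B$)
$- 126 \left(235 + L{\left(-9,1 \right)}\right) = - 126 \left(235 - 5\right) = \left(-126\right) 230 = -28980$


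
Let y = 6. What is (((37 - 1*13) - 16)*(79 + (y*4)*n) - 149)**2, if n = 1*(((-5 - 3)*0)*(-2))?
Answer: 233289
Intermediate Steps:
n = 0 (n = 1*(-8*0*(-2)) = 1*(0*(-2)) = 1*0 = 0)
(((37 - 1*13) - 16)*(79 + (y*4)*n) - 149)**2 = (((37 - 1*13) - 16)*(79 + (6*4)*0) - 149)**2 = (((37 - 13) - 16)*(79 + 24*0) - 149)**2 = ((24 - 16)*(79 + 0) - 149)**2 = (8*79 - 149)**2 = (632 - 149)**2 = 483**2 = 233289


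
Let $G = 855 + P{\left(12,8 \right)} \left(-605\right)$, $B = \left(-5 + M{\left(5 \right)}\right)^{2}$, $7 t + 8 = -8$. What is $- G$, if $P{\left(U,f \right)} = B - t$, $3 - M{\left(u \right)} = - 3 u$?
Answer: $\frac{719410}{7} \approx 1.0277 \cdot 10^{5}$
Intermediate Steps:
$t = - \frac{16}{7}$ ($t = - \frac{8}{7} + \frac{1}{7} \left(-8\right) = - \frac{8}{7} - \frac{8}{7} = - \frac{16}{7} \approx -2.2857$)
$M{\left(u \right)} = 3 + 3 u$ ($M{\left(u \right)} = 3 - - 3 u = 3 + 3 u$)
$B = 169$ ($B = \left(-5 + \left(3 + 3 \cdot 5\right)\right)^{2} = \left(-5 + \left(3 + 15\right)\right)^{2} = \left(-5 + 18\right)^{2} = 13^{2} = 169$)
$P{\left(U,f \right)} = \frac{1199}{7}$ ($P{\left(U,f \right)} = 169 - - \frac{16}{7} = 169 + \frac{16}{7} = \frac{1199}{7}$)
$G = - \frac{719410}{7}$ ($G = 855 + \frac{1199}{7} \left(-605\right) = 855 - \frac{725395}{7} = - \frac{719410}{7} \approx -1.0277 \cdot 10^{5}$)
$- G = \left(-1\right) \left(- \frac{719410}{7}\right) = \frac{719410}{7}$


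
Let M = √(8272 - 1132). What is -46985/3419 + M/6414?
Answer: -46985/3419 + √1785/3207 ≈ -13.729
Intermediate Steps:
M = 2*√1785 (M = √7140 = 2*√1785 ≈ 84.499)
-46985/3419 + M/6414 = -46985/3419 + (2*√1785)/6414 = -46985*1/3419 + (2*√1785)*(1/6414) = -46985/3419 + √1785/3207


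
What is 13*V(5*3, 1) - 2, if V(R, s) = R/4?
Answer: 187/4 ≈ 46.750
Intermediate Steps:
V(R, s) = R/4 (V(R, s) = R*(¼) = R/4)
13*V(5*3, 1) - 2 = 13*((5*3)/4) - 2 = 13*((¼)*15) - 2 = 13*(15/4) - 2 = 195/4 - 2 = 187/4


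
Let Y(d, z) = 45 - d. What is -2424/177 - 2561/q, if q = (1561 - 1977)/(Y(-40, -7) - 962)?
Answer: -10219227/1888 ≈ -5412.7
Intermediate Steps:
q = 416/877 (q = (1561 - 1977)/((45 - 1*(-40)) - 962) = -416/((45 + 40) - 962) = -416/(85 - 962) = -416/(-877) = -416*(-1/877) = 416/877 ≈ 0.47434)
-2424/177 - 2561/q = -2424/177 - 2561/416/877 = -2424*1/177 - 2561*877/416 = -808/59 - 172769/32 = -10219227/1888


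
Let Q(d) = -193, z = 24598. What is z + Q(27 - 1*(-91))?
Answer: 24405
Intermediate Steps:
z + Q(27 - 1*(-91)) = 24598 - 193 = 24405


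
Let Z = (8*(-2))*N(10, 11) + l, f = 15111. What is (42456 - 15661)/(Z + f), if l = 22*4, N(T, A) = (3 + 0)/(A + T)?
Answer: 187565/106377 ≈ 1.7632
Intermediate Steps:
N(T, A) = 3/(A + T)
l = 88
Z = 600/7 (Z = (8*(-2))*(3/(11 + 10)) + 88 = -48/21 + 88 = -16*⅐ + 88 = -16/7 + 88 = 600/7 ≈ 85.714)
(42456 - 15661)/(Z + f) = (42456 - 15661)/(600/7 + 15111) = 26795/(106377/7) = 26795*(7/106377) = 187565/106377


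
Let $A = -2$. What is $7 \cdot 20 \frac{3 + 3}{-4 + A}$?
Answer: $-140$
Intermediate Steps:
$7 \cdot 20 \frac{3 + 3}{-4 + A} = 7 \cdot 20 \frac{3 + 3}{-4 - 2} = 140 \frac{6}{-6} = 140 \cdot 6 \left(- \frac{1}{6}\right) = 140 \left(-1\right) = -140$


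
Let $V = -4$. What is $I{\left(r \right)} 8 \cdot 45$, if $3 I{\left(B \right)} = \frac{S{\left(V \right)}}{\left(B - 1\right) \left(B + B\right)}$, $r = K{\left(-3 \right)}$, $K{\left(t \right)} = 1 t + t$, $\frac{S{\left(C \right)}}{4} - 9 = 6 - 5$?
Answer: $\frac{400}{7} \approx 57.143$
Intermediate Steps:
$S{\left(C \right)} = 40$ ($S{\left(C \right)} = 36 + 4 \left(6 - 5\right) = 36 + 4 \cdot 1 = 36 + 4 = 40$)
$K{\left(t \right)} = 2 t$ ($K{\left(t \right)} = t + t = 2 t$)
$r = -6$ ($r = 2 \left(-3\right) = -6$)
$I{\left(B \right)} = \frac{20}{3 B \left(-1 + B\right)}$ ($I{\left(B \right)} = \frac{40 \frac{1}{\left(B - 1\right) \left(B + B\right)}}{3} = \frac{40 \frac{1}{\left(-1 + B\right) 2 B}}{3} = \frac{40 \frac{1}{2 B \left(-1 + B\right)}}{3} = \frac{20 \frac{1}{B} \frac{1}{-1 + B}}{3} = \frac{20}{3 B \left(-1 + B\right)}$)
$I{\left(r \right)} 8 \cdot 45 = \frac{20}{3 \left(-6\right) \left(-1 - 6\right)} 8 \cdot 45 = \frac{20}{3} \left(- \frac{1}{6}\right) \frac{1}{-7} \cdot 8 \cdot 45 = \frac{20}{3} \left(- \frac{1}{6}\right) \left(- \frac{1}{7}\right) 8 \cdot 45 = \frac{10}{63} \cdot 8 \cdot 45 = \frac{80}{63} \cdot 45 = \frac{400}{7}$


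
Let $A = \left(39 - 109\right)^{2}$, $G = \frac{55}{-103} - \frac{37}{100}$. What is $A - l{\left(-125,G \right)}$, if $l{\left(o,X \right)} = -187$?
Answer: $5087$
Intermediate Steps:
$G = - \frac{9311}{10300}$ ($G = 55 \left(- \frac{1}{103}\right) - \frac{37}{100} = - \frac{55}{103} - \frac{37}{100} = - \frac{9311}{10300} \approx -0.90398$)
$A = 4900$ ($A = \left(-70\right)^{2} = 4900$)
$A - l{\left(-125,G \right)} = 4900 - -187 = 4900 + 187 = 5087$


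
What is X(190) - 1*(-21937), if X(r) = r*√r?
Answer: 21937 + 190*√190 ≈ 24556.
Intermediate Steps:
X(r) = r^(3/2)
X(190) - 1*(-21937) = 190^(3/2) - 1*(-21937) = 190*√190 + 21937 = 21937 + 190*√190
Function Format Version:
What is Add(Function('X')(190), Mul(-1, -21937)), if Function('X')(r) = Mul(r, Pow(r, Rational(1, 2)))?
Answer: Add(21937, Mul(190, Pow(190, Rational(1, 2)))) ≈ 24556.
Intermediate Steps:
Function('X')(r) = Pow(r, Rational(3, 2))
Add(Function('X')(190), Mul(-1, -21937)) = Add(Pow(190, Rational(3, 2)), Mul(-1, -21937)) = Add(Mul(190, Pow(190, Rational(1, 2))), 21937) = Add(21937, Mul(190, Pow(190, Rational(1, 2))))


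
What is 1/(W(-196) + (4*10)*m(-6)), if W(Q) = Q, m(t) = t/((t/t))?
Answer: -1/436 ≈ -0.0022936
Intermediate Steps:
m(t) = t (m(t) = t/1 = t*1 = t)
1/(W(-196) + (4*10)*m(-6)) = 1/(-196 + (4*10)*(-6)) = 1/(-196 + 40*(-6)) = 1/(-196 - 240) = 1/(-436) = -1/436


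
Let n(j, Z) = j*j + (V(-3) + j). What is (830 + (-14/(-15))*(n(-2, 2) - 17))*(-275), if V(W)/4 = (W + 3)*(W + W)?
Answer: -224400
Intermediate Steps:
V(W) = 8*W*(3 + W) (V(W) = 4*((W + 3)*(W + W)) = 4*((3 + W)*(2*W)) = 4*(2*W*(3 + W)) = 8*W*(3 + W))
n(j, Z) = j + j² (n(j, Z) = j*j + (8*(-3)*(3 - 3) + j) = j² + (8*(-3)*0 + j) = j² + (0 + j) = j² + j = j + j²)
(830 + (-14/(-15))*(n(-2, 2) - 17))*(-275) = (830 + (-14/(-15))*(-2*(1 - 2) - 17))*(-275) = (830 + (-14*(-1/15))*(-2*(-1) - 17))*(-275) = (830 + 14*(2 - 17)/15)*(-275) = (830 + (14/15)*(-15))*(-275) = (830 - 14)*(-275) = 816*(-275) = -224400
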